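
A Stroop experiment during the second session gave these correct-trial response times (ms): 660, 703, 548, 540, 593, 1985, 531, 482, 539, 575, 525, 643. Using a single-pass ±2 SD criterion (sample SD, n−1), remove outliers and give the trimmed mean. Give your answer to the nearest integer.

576 ms

n = 12, ΣRT = 8324, M = 693.667
Σ(x−M)² = 1864010.67; s = √(1864010.67/11) = 411.650
Cutoffs: 693.667 ± 2·411.650 → [-129.6, 1517.0]
Outside: 1985 → excluded.
Retained (n=11): Σ = 6339, mean = 6339/11 = 576.273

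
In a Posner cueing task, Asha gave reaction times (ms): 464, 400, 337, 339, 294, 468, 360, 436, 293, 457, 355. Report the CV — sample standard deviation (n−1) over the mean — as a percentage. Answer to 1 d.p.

n = 11, Σ = 4203, M = 382.0909
Σ(x−M)² = 43736.909; s = √(43736.909/10) = 66.1339
CV = 66.1339 / 382.0909 = 0.17308 = 17.308%

17.3%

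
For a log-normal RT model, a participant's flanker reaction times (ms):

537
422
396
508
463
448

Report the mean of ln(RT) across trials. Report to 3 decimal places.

6.131

ln(RT): 6.2860, 6.0450, 5.9814, 6.2305, 6.1377, 6.1048
Σ ln(RT) = 36.7854
Mean = 36.7854/6 = 6.13090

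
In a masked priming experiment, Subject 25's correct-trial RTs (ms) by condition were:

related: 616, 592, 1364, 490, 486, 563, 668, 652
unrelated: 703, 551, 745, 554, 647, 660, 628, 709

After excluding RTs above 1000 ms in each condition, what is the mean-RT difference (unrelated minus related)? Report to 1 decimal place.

related: exclude 1364
M(related) = 4067/7 = 581.000
M(unrelated) = 5197/8 = 649.625
Difference = 649.625 − 581.000 = 68.625 ms

68.6 ms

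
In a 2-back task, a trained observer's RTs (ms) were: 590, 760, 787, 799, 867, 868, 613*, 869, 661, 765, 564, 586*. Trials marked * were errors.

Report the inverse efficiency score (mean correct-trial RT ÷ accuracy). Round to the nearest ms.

Correct trials (n=10): 590, 760, 787, 799, 867, 868, 869, 661, 765, 564
Mean correct RT = 7530/10 = 753.0000 ms
Proportion correct = 10/12
IES = 753.0000 / (10/12) = 903.600 ms

904 ms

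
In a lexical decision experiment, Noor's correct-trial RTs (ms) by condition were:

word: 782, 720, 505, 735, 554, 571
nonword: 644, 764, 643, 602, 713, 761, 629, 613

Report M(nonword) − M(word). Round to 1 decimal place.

M(word) = 3867/6 = 644.500
M(nonword) = 5369/8 = 671.125
Difference = 671.125 − 644.500 = 26.625 ms

26.6 ms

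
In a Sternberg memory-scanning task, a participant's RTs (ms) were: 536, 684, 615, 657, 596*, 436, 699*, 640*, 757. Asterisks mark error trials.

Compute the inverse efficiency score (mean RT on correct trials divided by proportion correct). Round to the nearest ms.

Correct trials (n=6): 536, 684, 615, 657, 436, 757
Mean correct RT = 3685/6 = 614.1667 ms
Proportion correct = 6/9
IES = 614.1667 / (6/9) = 921.250 ms

921 ms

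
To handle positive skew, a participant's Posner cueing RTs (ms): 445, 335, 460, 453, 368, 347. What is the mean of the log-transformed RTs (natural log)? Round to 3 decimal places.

5.986

ln(RT): 6.0981, 5.8141, 6.1312, 6.1159, 5.9081, 5.8493
Σ ln(RT) = 35.9167
Mean = 35.9167/6 = 5.98612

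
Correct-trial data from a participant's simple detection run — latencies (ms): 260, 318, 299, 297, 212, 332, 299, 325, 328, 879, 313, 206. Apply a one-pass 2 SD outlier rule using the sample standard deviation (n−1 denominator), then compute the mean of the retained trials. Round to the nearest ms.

290 ms

n = 12, ΣRT = 4068, M = 339.000
Σ(x−M)² = 338106.00; s = √(338106.00/11) = 175.319
Cutoffs: 339.000 ± 2·175.319 → [-11.6, 689.6]
Outside: 879 → excluded.
Retained (n=11): Σ = 3189, mean = 3189/11 = 289.909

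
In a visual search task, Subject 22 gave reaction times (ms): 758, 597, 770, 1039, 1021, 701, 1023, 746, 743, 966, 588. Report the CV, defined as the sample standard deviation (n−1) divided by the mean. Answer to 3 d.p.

n = 11, Σ = 8952, M = 813.8182
Σ(x−M)² = 285929.636; s = √(285929.636/10) = 169.0945
CV = 169.0945 / 813.8182 = 0.20778

0.208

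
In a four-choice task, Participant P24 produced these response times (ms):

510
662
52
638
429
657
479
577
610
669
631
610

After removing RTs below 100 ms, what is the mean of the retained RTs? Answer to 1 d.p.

588.4 ms

Excluded: 52
Retained (n=11): Σ = 6472
Mean = 6472/11 = 588.3636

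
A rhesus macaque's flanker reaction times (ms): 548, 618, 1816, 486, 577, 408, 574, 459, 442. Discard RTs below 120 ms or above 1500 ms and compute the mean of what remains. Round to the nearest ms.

Excluded: 1816
Retained (n=8): Σ = 4112
Mean = 4112/8 = 514.0000

514 ms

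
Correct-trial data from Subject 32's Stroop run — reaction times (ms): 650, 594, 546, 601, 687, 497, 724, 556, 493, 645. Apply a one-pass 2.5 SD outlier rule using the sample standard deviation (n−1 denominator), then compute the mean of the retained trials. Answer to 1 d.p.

n = 10, ΣRT = 5993, M = 599.300
Σ(x−M)² = 54412.10; s = √(54412.10/9) = 77.755
Cutoffs: 599.300 ± 2.5·77.755 → [404.9, 793.7]
No RTs fall outside the cutoffs; all 10 retained. Mean = 5993/10 = 599.300

599.3 ms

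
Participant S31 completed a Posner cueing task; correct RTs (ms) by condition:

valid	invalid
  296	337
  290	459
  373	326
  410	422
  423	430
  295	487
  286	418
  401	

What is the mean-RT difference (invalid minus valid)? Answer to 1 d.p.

M(valid) = 2774/8 = 346.750
M(invalid) = 2879/7 = 411.286
Difference = 411.286 − 346.750 = 64.536 ms

64.5 ms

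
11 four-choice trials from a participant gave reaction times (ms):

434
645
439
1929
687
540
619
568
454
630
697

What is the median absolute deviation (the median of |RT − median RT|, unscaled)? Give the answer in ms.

Sorted: 434, 439, 454, 540, 568, 619, 630, 645, 687, 697, 1929 → median = 619
|x − 619|: 185, 26, 180, 1310, 68, 79, 0, 51, 165, 11, 78
Sorted deviations: 0, 11, 26, 51, 68, 78, 79, 165, 180, 185, 1310 → MAD = 78

78 ms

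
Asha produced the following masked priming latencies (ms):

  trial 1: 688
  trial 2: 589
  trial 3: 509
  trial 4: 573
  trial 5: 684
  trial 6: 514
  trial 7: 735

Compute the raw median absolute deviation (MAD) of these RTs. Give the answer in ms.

Sorted: 509, 514, 573, 589, 684, 688, 735 → median = 589
|x − 589|: 99, 0, 80, 16, 95, 75, 146
Sorted deviations: 0, 16, 75, 80, 95, 99, 146 → MAD = 80

80 ms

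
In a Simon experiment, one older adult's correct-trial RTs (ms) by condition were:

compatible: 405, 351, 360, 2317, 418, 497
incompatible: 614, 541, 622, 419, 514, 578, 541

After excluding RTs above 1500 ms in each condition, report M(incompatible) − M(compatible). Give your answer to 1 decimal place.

140.8 ms

compatible: exclude 2317
M(compatible) = 2031/5 = 406.200
M(incompatible) = 3829/7 = 547.000
Difference = 547.000 − 406.200 = 140.800 ms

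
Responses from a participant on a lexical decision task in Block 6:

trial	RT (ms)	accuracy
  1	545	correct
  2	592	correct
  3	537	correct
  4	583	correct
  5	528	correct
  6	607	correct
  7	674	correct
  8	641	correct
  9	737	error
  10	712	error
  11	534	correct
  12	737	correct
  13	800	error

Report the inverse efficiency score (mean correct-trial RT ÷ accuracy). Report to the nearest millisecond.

Correct trials (n=10): 545, 592, 537, 583, 528, 607, 674, 641, 534, 737
Mean correct RT = 5978/10 = 597.8000 ms
Proportion correct = 10/13
IES = 597.8000 / (10/13) = 777.140 ms

777 ms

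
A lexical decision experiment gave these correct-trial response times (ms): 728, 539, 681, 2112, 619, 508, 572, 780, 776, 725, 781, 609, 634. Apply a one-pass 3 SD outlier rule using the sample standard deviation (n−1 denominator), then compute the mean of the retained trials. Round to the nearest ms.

663 ms

n = 13, ΣRT = 10064, M = 774.154
Σ(x−M)² = 2041133.69; s = √(2041133.69/12) = 412.425
Cutoffs: 774.154 ± 3·412.425 → [-463.1, 2011.4]
Outside: 2112 → excluded.
Retained (n=12): Σ = 7952, mean = 7952/12 = 662.667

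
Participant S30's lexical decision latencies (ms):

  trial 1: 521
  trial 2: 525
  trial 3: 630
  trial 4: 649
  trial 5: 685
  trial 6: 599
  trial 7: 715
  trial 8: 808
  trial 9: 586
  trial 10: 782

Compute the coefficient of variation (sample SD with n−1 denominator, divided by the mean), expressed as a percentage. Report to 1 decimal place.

15.1%

n = 10, Σ = 6500, M = 650.0000
Σ(x−M)² = 87202.000; s = √(87202.000/9) = 98.4333
CV = 98.4333 / 650.0000 = 0.15144 = 15.144%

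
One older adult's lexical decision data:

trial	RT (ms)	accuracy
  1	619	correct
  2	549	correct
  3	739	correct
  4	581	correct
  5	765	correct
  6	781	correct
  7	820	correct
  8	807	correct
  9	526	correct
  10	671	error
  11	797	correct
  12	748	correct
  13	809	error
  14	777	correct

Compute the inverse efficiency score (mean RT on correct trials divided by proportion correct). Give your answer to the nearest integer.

Correct trials (n=12): 619, 549, 739, 581, 765, 781, 820, 807, 526, 797, 748, 777
Mean correct RT = 8509/12 = 709.0833 ms
Proportion correct = 12/14
IES = 709.0833 / (12/14) = 827.264 ms

827 ms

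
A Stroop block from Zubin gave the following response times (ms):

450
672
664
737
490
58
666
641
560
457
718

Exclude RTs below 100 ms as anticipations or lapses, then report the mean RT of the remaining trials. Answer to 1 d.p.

Excluded: 58
Retained (n=10): Σ = 6055
Mean = 6055/10 = 605.5000

605.5 ms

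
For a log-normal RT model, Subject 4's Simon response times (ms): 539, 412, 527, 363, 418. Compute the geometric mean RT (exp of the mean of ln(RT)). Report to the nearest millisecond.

447 ms

ln(RT): 6.2897, 6.0210, 6.2672, 5.8944, 6.0355
Mean ln(RT) = 30.5078/5 = 6.10156
Geometric mean = exp(6.10156) = 446.56 ms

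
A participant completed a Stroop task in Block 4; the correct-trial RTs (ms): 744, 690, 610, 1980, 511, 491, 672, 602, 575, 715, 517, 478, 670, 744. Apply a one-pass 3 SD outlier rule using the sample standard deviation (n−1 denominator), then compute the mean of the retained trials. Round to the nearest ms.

n = 14, ΣRT = 9999, M = 714.214
Σ(x−M)² = 1836956.36; s = √(1836956.36/13) = 375.905
Cutoffs: 714.214 ± 3·375.905 → [-413.5, 1841.9]
Outside: 1980 → excluded.
Retained (n=13): Σ = 8019, mean = 8019/13 = 616.846

617 ms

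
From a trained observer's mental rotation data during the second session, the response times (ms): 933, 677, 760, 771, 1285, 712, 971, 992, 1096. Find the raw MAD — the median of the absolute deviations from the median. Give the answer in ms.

Sorted: 677, 712, 760, 771, 933, 971, 992, 1096, 1285 → median = 933
|x − 933|: 0, 256, 173, 162, 352, 221, 38, 59, 163
Sorted deviations: 0, 38, 59, 162, 163, 173, 221, 256, 352 → MAD = 163

163 ms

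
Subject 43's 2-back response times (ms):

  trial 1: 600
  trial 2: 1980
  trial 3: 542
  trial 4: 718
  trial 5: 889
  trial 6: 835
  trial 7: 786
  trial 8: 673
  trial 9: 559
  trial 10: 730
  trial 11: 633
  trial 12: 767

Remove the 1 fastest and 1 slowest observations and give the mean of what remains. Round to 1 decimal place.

Sorted: 542, 559, 600, 633, 673, 718, 730, 767, 786, 835, 889, 1980
Drop lowest 1 (542) and highest 1 (1980)
Remaining (n=10): Σ = 7190, mean = 7190/10 = 719.000

719.0 ms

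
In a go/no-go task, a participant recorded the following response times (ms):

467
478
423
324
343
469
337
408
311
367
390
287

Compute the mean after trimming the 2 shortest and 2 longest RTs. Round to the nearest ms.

382 ms

Sorted: 287, 311, 324, 337, 343, 367, 390, 408, 423, 467, 469, 478
Drop lowest 2 (287, 311) and highest 2 (469, 478)
Remaining (n=8): Σ = 3059, mean = 3059/8 = 382.375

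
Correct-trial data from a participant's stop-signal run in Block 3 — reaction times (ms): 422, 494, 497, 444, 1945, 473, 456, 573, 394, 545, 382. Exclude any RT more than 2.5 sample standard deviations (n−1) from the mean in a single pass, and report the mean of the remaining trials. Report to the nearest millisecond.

n = 11, ΣRT = 6625, M = 602.273
Σ(x−M)² = 2017412.18; s = √(2017412.18/10) = 449.156
Cutoffs: 602.273 ± 2.5·449.156 → [-520.6, 1725.2]
Outside: 1945 → excluded.
Retained (n=10): Σ = 4680, mean = 4680/10 = 468.000

468 ms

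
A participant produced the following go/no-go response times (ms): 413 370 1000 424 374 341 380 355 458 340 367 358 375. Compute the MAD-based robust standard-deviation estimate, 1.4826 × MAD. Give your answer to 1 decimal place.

Sorted: 340, 341, 355, 358, 367, 370, 374, 375, 380, 413, 424, 458, 1000 → median = 374
|x − 374| sorted: 0, 1, 4, 6, 7, 16, 19, 33, 34, 39, 50, 84, 626 → MAD = 19
Robust SD ≈ 1.4826 × 19 = 28.169

28.2 ms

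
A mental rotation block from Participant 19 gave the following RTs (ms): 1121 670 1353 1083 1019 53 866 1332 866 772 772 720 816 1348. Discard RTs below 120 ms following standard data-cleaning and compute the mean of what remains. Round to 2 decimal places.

Excluded: 53
Retained (n=13): Σ = 12738
Mean = 12738/13 = 979.8462

979.85 ms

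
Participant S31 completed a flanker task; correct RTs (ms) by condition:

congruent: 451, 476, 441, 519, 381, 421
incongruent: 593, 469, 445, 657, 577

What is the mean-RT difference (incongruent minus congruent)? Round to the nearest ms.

M(congruent) = 2689/6 = 448.167
M(incongruent) = 2741/5 = 548.200
Difference = 548.200 − 448.167 = 100.033 ms

100 ms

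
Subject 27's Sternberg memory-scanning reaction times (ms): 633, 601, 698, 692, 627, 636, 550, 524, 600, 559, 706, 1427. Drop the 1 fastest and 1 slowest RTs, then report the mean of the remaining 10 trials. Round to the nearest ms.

630 ms

Sorted: 524, 550, 559, 600, 601, 627, 633, 636, 692, 698, 706, 1427
Drop lowest 1 (524) and highest 1 (1427)
Remaining (n=10): Σ = 6302, mean = 6302/10 = 630.200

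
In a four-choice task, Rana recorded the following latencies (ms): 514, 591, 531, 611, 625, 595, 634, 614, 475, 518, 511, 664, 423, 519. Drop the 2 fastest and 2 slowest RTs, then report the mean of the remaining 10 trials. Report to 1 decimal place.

562.9 ms

Sorted: 423, 475, 511, 514, 518, 519, 531, 591, 595, 611, 614, 625, 634, 664
Drop lowest 2 (423, 475) and highest 2 (634, 664)
Remaining (n=10): Σ = 5629, mean = 5629/10 = 562.900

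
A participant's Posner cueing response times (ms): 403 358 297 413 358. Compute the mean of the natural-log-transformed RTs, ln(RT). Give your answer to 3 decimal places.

5.895

ln(RT): 5.9989, 5.8805, 5.6937, 6.0234, 5.8805
Σ ln(RT) = 29.4772
Mean = 29.4772/5 = 5.89544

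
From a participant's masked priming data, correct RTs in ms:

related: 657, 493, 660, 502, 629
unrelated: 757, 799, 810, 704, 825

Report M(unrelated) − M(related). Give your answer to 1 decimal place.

190.8 ms

M(related) = 2941/5 = 588.200
M(unrelated) = 3895/5 = 779.000
Difference = 779.000 − 588.200 = 190.800 ms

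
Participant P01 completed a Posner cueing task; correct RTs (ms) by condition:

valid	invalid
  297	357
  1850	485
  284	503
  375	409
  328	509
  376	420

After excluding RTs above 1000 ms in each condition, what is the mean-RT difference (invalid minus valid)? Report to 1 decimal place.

valid: exclude 1850
M(valid) = 1660/5 = 332.000
M(invalid) = 2683/6 = 447.167
Difference = 447.167 − 332.000 = 115.167 ms

115.2 ms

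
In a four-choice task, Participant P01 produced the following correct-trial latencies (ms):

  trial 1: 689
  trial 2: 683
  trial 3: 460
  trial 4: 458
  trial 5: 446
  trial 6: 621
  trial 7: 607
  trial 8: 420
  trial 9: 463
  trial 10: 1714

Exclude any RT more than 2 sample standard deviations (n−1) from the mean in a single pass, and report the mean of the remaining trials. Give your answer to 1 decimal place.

n = 10, ΣRT = 6561, M = 656.100
Σ(x−M)² = 1339472.90; s = √(1339472.90/9) = 385.785
Cutoffs: 656.100 ± 2·385.785 → [-115.5, 1427.7]
Outside: 1714 → excluded.
Retained (n=9): Σ = 4847, mean = 4847/9 = 538.556

538.6 ms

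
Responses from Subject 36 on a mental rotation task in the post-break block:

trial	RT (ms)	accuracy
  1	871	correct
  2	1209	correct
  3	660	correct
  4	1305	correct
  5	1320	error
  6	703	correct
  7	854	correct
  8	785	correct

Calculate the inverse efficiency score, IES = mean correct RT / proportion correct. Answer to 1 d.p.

Correct trials (n=7): 871, 1209, 660, 1305, 703, 854, 785
Mean correct RT = 6387/7 = 912.4286 ms
Proportion correct = 7/8
IES = 912.4286 / (7/8) = 1042.776 ms

1042.8 ms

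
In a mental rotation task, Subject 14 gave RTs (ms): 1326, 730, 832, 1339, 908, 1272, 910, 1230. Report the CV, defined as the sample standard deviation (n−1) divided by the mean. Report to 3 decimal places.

0.232

n = 8, Σ = 8547, M = 1068.3750
Σ(x−M)² = 428367.875; s = √(428367.875/7) = 247.3771
CV = 247.3771 / 1068.3750 = 0.23155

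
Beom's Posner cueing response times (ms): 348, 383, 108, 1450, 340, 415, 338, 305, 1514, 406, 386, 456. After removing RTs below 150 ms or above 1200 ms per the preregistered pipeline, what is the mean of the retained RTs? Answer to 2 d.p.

375.22 ms

Excluded: 108, 1450, 1514
Retained (n=9): Σ = 3377
Mean = 3377/9 = 375.2222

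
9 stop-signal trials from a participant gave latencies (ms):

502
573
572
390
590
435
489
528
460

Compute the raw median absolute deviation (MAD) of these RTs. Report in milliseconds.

67 ms

Sorted: 390, 435, 460, 489, 502, 528, 572, 573, 590 → median = 502
|x − 502|: 0, 71, 70, 112, 88, 67, 13, 26, 42
Sorted deviations: 0, 13, 26, 42, 67, 70, 71, 88, 112 → MAD = 67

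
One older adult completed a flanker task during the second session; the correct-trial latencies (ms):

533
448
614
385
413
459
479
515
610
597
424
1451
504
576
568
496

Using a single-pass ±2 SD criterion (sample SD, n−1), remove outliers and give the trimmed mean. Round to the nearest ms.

n = 16, ΣRT = 9072, M = 567.000
Σ(x−M)² = 910224.00; s = √(910224.00/15) = 246.336
Cutoffs: 567.000 ± 2·246.336 → [74.3, 1059.7]
Outside: 1451 → excluded.
Retained (n=15): Σ = 7621, mean = 7621/15 = 508.067

508 ms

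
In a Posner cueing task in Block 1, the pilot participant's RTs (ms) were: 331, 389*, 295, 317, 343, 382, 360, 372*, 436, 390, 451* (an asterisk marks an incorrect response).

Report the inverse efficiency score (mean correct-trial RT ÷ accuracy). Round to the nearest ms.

491 ms

Correct trials (n=8): 331, 295, 317, 343, 382, 360, 436, 390
Mean correct RT = 2854/8 = 356.7500 ms
Proportion correct = 8/11
IES = 356.7500 / (8/11) = 490.531 ms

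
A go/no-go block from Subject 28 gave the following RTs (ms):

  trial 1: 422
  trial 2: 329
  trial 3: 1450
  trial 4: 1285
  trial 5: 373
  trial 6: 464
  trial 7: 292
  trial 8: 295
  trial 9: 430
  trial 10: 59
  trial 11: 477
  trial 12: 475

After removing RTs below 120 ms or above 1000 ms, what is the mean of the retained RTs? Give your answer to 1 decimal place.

395.2 ms

Excluded: 59, 1285, 1450
Retained (n=9): Σ = 3557
Mean = 3557/9 = 395.2222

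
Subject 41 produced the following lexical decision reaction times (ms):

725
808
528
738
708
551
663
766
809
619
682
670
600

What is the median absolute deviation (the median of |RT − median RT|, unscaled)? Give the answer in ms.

Sorted: 528, 551, 600, 619, 663, 670, 682, 708, 725, 738, 766, 808, 809 → median = 682
|x − 682|: 43, 126, 154, 56, 26, 131, 19, 84, 127, 63, 0, 12, 82
Sorted deviations: 0, 12, 19, 26, 43, 56, 63, 82, 84, 126, 127, 131, 154 → MAD = 63

63 ms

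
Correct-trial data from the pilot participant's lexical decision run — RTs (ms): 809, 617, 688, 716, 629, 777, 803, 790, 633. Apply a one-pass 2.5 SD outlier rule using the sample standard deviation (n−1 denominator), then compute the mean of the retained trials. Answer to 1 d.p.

718.0 ms

n = 9, ΣRT = 6462, M = 718.000
Σ(x−M)² = 50422.00; s = √(50422.00/8) = 79.390
Cutoffs: 718.000 ± 2.5·79.390 → [519.5, 916.5]
No RTs fall outside the cutoffs; all 9 retained. Mean = 6462/9 = 718.000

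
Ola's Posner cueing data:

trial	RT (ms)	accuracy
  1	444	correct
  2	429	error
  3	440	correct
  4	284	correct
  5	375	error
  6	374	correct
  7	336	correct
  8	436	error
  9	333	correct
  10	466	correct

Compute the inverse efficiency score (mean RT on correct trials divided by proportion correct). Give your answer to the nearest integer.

546 ms

Correct trials (n=7): 444, 440, 284, 374, 336, 333, 466
Mean correct RT = 2677/7 = 382.4286 ms
Proportion correct = 7/10
IES = 382.4286 / (7/10) = 546.327 ms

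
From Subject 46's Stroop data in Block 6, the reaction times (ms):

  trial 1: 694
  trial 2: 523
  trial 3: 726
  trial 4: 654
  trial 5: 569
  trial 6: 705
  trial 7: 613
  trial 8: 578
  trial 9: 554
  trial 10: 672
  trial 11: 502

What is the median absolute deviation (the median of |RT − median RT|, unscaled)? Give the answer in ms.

Sorted: 502, 523, 554, 569, 578, 613, 654, 672, 694, 705, 726 → median = 613
|x − 613|: 81, 90, 113, 41, 44, 92, 0, 35, 59, 59, 111
Sorted deviations: 0, 35, 41, 44, 59, 59, 81, 90, 92, 111, 113 → MAD = 59

59 ms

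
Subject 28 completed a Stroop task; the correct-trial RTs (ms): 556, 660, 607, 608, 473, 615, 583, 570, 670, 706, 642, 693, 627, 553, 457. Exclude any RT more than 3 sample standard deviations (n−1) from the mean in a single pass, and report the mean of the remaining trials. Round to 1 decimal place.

n = 15, ΣRT = 9020, M = 601.333
Σ(x−M)² = 73101.33; s = √(73101.33/14) = 72.260
Cutoffs: 601.333 ± 3·72.260 → [384.6, 818.1]
No RTs fall outside the cutoffs; all 15 retained. Mean = 9020/15 = 601.333

601.3 ms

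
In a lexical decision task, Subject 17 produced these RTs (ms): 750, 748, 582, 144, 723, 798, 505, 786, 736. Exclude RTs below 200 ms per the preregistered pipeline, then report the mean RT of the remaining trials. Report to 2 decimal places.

Excluded: 144
Retained (n=8): Σ = 5628
Mean = 5628/8 = 703.5000

703.50 ms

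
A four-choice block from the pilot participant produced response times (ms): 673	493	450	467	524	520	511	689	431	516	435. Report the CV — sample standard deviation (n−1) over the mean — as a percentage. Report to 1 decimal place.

n = 11, Σ = 5709, M = 519.0000
Σ(x−M)² = 75656.000; s = √(75656.000/10) = 86.9805
CV = 86.9805 / 519.0000 = 0.16759 = 16.759%

16.8%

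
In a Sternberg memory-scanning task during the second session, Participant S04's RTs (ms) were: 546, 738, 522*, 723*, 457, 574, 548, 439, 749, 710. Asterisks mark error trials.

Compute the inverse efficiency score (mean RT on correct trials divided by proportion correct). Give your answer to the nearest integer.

744 ms

Correct trials (n=8): 546, 738, 457, 574, 548, 439, 749, 710
Mean correct RT = 4761/8 = 595.1250 ms
Proportion correct = 8/10
IES = 595.1250 / (8/10) = 743.906 ms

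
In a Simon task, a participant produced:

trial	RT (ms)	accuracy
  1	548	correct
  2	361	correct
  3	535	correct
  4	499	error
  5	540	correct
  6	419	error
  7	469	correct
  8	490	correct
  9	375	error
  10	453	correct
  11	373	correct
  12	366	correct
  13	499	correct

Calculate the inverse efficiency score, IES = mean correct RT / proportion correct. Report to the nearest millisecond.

602 ms

Correct trials (n=10): 548, 361, 535, 540, 469, 490, 453, 373, 366, 499
Mean correct RT = 4634/10 = 463.4000 ms
Proportion correct = 10/13
IES = 463.4000 / (10/13) = 602.420 ms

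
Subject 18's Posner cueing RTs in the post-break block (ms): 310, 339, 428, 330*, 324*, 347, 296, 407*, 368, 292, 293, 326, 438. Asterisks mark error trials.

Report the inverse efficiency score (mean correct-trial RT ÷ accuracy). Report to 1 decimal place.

446.8 ms

Correct trials (n=10): 310, 339, 428, 347, 296, 368, 292, 293, 326, 438
Mean correct RT = 3437/10 = 343.7000 ms
Proportion correct = 10/13
IES = 343.7000 / (10/13) = 446.810 ms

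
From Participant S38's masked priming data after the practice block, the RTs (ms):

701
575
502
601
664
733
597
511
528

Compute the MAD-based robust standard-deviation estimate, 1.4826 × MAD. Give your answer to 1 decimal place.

102.3 ms

Sorted: 502, 511, 528, 575, 597, 601, 664, 701, 733 → median = 597
|x − 597| sorted: 0, 4, 22, 67, 69, 86, 95, 104, 136 → MAD = 69
Robust SD ≈ 1.4826 × 69 = 102.299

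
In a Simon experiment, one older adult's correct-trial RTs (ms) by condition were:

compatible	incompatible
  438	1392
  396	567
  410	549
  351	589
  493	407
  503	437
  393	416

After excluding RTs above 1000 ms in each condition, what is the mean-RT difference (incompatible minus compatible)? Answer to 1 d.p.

67.9 ms

incompatible: exclude 1392
M(compatible) = 2984/7 = 426.286
M(incompatible) = 2965/6 = 494.167
Difference = 494.167 − 426.286 = 67.881 ms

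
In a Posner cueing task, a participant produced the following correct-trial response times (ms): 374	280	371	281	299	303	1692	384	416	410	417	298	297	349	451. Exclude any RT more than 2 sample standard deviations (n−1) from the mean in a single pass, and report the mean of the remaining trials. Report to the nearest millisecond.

n = 15, ΣRT = 6622, M = 441.467
Σ(x−M)² = 1720275.73; s = √(1720275.73/14) = 350.538
Cutoffs: 441.467 ± 2·350.538 → [-259.6, 1142.5]
Outside: 1692 → excluded.
Retained (n=14): Σ = 4930, mean = 4930/14 = 352.143

352 ms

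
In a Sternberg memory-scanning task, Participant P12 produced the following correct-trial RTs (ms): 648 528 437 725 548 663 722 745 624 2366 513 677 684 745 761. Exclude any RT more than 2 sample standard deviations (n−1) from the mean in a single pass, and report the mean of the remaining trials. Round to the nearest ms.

644 ms

n = 15, ΣRT = 11386, M = 759.067
Σ(x−M)² = 2899562.93; s = √(2899562.93/14) = 455.095
Cutoffs: 759.067 ± 2·455.095 → [-151.1, 1669.3]
Outside: 2366 → excluded.
Retained (n=14): Σ = 9020, mean = 9020/14 = 644.286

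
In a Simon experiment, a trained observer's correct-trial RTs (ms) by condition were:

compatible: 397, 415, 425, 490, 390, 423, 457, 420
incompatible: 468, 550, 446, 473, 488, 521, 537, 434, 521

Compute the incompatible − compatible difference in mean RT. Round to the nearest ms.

M(compatible) = 3417/8 = 427.125
M(incompatible) = 4438/9 = 493.111
Difference = 493.111 − 427.125 = 65.986 ms

66 ms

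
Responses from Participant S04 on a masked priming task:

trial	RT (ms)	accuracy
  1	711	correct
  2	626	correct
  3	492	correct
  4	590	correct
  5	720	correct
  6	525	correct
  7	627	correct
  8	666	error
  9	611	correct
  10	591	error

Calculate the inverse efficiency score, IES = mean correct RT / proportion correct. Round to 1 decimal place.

Correct trials (n=8): 711, 626, 492, 590, 720, 525, 627, 611
Mean correct RT = 4902/8 = 612.7500 ms
Proportion correct = 8/10
IES = 612.7500 / (8/10) = 765.938 ms

765.9 ms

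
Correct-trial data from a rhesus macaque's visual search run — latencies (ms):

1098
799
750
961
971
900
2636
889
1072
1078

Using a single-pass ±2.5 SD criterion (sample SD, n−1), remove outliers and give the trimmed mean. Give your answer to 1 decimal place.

n = 10, ΣRT = 11154, M = 1115.400
Σ(x−M)² = 2691780.40; s = √(2691780.40/9) = 546.888
Cutoffs: 1115.400 ± 2.5·546.888 → [-251.8, 2482.6]
Outside: 2636 → excluded.
Retained (n=9): Σ = 8518, mean = 8518/9 = 946.444

946.4 ms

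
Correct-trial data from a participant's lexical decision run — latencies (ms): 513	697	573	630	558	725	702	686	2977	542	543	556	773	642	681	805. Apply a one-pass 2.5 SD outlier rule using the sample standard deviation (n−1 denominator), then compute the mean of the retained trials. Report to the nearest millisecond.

642 ms

n = 16, ΣRT = 12603, M = 787.688
Σ(x−M)² = 5229127.44; s = √(5229127.44/15) = 590.431
Cutoffs: 787.688 ± 2.5·590.431 → [-688.4, 2263.8]
Outside: 2977 → excluded.
Retained (n=15): Σ = 9626, mean = 9626/15 = 641.733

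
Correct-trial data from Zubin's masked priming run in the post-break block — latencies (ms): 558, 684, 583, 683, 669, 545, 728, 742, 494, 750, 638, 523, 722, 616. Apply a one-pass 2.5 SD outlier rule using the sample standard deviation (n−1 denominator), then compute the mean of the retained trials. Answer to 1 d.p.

638.2 ms

n = 14, ΣRT = 8935, M = 638.214
Σ(x−M)² = 96136.36; s = √(96136.36/13) = 85.995
Cutoffs: 638.214 ± 2.5·85.995 → [423.2, 853.2]
No RTs fall outside the cutoffs; all 14 retained. Mean = 8935/14 = 638.214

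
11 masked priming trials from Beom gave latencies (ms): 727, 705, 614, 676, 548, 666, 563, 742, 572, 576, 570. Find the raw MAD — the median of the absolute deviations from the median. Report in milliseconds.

52 ms

Sorted: 548, 563, 570, 572, 576, 614, 666, 676, 705, 727, 742 → median = 614
|x − 614|: 113, 91, 0, 62, 66, 52, 51, 128, 42, 38, 44
Sorted deviations: 0, 38, 42, 44, 51, 52, 62, 66, 91, 113, 128 → MAD = 52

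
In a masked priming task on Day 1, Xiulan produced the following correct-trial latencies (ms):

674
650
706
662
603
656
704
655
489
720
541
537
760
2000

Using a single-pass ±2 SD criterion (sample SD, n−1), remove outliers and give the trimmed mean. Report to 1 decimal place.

n = 14, ΣRT = 10357, M = 739.786
Σ(x−M)² = 1786252.36; s = √(1786252.36/13) = 370.680
Cutoffs: 739.786 ± 2·370.680 → [-1.6, 1481.1]
Outside: 2000 → excluded.
Retained (n=13): Σ = 8357, mean = 8357/13 = 642.846

642.8 ms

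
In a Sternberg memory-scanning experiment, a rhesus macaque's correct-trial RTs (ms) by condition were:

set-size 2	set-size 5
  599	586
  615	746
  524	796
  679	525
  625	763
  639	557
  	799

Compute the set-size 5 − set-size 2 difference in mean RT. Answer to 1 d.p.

68.2 ms

M(set-size 2) = 3681/6 = 613.500
M(set-size 5) = 4772/7 = 681.714
Difference = 681.714 − 613.500 = 68.214 ms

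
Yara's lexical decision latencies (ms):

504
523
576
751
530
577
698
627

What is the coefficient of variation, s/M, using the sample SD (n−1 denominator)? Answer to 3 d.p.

n = 8, Σ = 4786, M = 598.2500
Σ(x−M)² = 54259.500; s = √(54259.500/7) = 88.0418
CV = 88.0418 / 598.2500 = 0.14717

0.147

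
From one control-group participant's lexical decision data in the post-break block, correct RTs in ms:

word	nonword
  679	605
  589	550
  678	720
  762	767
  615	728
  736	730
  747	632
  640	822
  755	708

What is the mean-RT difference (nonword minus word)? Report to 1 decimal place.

M(word) = 6201/9 = 689.000
M(nonword) = 6262/9 = 695.778
Difference = 695.778 − 689.000 = 6.778 ms

6.8 ms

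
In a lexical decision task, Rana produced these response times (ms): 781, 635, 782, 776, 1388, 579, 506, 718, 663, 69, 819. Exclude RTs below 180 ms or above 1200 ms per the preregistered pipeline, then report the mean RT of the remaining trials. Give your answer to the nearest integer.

Excluded: 69, 1388
Retained (n=9): Σ = 6259
Mean = 6259/9 = 695.4444

695 ms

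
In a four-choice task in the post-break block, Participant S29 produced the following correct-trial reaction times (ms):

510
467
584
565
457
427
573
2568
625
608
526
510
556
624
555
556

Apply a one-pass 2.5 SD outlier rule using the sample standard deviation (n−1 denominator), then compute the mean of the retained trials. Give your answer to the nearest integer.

543 ms

n = 16, ΣRT = 10711, M = 669.438
Σ(x−M)² = 3894993.94; s = √(3894993.94/15) = 509.575
Cutoffs: 669.438 ± 2.5·509.575 → [-604.5, 1943.4]
Outside: 2568 → excluded.
Retained (n=15): Σ = 8143, mean = 8143/15 = 542.867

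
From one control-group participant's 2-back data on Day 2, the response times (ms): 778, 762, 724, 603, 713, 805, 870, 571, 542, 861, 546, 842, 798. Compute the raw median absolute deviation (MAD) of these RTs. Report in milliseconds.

Sorted: 542, 546, 571, 603, 713, 724, 762, 778, 798, 805, 842, 861, 870 → median = 762
|x − 762|: 16, 0, 38, 159, 49, 43, 108, 191, 220, 99, 216, 80, 36
Sorted deviations: 0, 16, 36, 38, 43, 49, 80, 99, 108, 159, 191, 216, 220 → MAD = 80

80 ms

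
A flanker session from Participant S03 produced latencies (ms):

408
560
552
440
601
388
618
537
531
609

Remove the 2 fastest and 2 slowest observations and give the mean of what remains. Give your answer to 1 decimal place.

Sorted: 388, 408, 440, 531, 537, 552, 560, 601, 609, 618
Drop lowest 2 (388, 408) and highest 2 (609, 618)
Remaining (n=6): Σ = 3221, mean = 3221/6 = 536.833

536.8 ms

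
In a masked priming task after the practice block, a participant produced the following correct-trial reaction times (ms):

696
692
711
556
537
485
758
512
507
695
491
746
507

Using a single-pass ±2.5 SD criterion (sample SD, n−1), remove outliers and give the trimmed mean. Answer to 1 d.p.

n = 13, ΣRT = 7893, M = 607.154
Σ(x−M)² = 140693.69; s = √(140693.69/12) = 108.280
Cutoffs: 607.154 ± 2.5·108.280 → [336.5, 877.9]
No RTs fall outside the cutoffs; all 13 retained. Mean = 7893/13 = 607.154

607.2 ms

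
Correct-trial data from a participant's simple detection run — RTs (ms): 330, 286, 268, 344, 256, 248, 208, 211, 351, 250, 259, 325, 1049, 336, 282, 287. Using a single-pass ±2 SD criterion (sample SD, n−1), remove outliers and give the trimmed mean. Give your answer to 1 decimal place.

282.7 ms

n = 16, ΣRT = 5290, M = 330.625
Σ(x−M)² = 580271.75; s = √(580271.75/15) = 196.684
Cutoffs: 330.625 ± 2·196.684 → [-62.7, 724.0]
Outside: 1049 → excluded.
Retained (n=15): Σ = 4241, mean = 4241/15 = 282.733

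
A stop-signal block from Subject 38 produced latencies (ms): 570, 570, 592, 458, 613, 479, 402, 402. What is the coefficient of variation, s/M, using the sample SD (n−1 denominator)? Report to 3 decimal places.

n = 8, Σ = 4086, M = 510.7500
Σ(x−M)² = 51521.500; s = √(51521.500/7) = 85.7917
CV = 85.7917 / 510.7500 = 0.16797

0.168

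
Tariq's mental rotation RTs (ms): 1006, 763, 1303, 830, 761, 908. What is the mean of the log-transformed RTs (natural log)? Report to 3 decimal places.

6.815

ln(RT): 6.9137, 6.6373, 7.1724, 6.7214, 6.6346, 6.8112
Σ ln(RT) = 40.8907
Mean = 40.8907/6 = 6.81512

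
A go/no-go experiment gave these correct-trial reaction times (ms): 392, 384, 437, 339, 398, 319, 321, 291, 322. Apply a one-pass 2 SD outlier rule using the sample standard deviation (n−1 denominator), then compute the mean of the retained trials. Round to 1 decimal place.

355.9 ms

n = 9, ΣRT = 3203, M = 355.889
Σ(x−M)² = 18668.89; s = √(18668.89/8) = 48.307
Cutoffs: 355.889 ± 2·48.307 → [259.3, 452.5]
No RTs fall outside the cutoffs; all 9 retained. Mean = 3203/9 = 355.889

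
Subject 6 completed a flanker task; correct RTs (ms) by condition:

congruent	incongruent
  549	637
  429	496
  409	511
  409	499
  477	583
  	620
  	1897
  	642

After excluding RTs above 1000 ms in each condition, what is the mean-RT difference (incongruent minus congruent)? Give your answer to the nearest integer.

incongruent: exclude 1897
M(congruent) = 2273/5 = 454.600
M(incongruent) = 3988/7 = 569.714
Difference = 569.714 − 454.600 = 115.114 ms

115 ms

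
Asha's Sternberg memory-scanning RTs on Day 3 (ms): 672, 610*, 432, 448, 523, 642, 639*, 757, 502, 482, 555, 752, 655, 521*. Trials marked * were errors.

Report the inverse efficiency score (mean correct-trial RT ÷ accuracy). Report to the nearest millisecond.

743 ms

Correct trials (n=11): 672, 432, 448, 523, 642, 757, 502, 482, 555, 752, 655
Mean correct RT = 6420/11 = 583.6364 ms
Proportion correct = 11/14
IES = 583.6364 / (11/14) = 742.810 ms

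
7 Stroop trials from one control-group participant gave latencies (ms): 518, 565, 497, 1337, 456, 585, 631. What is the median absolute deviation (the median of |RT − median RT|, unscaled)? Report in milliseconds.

Sorted: 456, 497, 518, 565, 585, 631, 1337 → median = 565
|x − 565|: 47, 0, 68, 772, 109, 20, 66
Sorted deviations: 0, 20, 47, 66, 68, 109, 772 → MAD = 66

66 ms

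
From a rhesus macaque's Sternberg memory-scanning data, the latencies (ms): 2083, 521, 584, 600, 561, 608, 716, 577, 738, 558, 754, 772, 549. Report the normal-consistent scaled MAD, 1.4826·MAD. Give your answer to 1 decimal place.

Sorted: 521, 549, 558, 561, 577, 584, 600, 608, 716, 738, 754, 772, 2083 → median = 600
|x − 600| sorted: 0, 8, 16, 23, 39, 42, 51, 79, 116, 138, 154, 172, 1483 → MAD = 51
Robust SD ≈ 1.4826 × 51 = 75.613

75.6 ms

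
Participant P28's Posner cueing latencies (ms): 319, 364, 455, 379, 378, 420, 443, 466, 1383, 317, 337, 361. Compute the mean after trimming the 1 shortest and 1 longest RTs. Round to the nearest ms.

392 ms

Sorted: 317, 319, 337, 361, 364, 378, 379, 420, 443, 455, 466, 1383
Drop lowest 1 (317) and highest 1 (1383)
Remaining (n=10): Σ = 3922, mean = 3922/10 = 392.200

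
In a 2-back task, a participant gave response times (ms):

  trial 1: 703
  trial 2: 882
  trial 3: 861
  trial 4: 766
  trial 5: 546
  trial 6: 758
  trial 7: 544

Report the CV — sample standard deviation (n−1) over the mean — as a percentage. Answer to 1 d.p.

18.8%

n = 7, Σ = 5060, M = 722.8571
Σ(x−M)² = 111168.857; s = √(111168.857/6) = 136.1181
CV = 136.1181 / 722.8571 = 0.18831 = 18.831%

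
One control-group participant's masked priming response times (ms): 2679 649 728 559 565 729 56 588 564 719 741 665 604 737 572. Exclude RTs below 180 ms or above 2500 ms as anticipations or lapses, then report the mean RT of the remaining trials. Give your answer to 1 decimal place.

Excluded: 56, 2679
Retained (n=13): Σ = 8420
Mean = 8420/13 = 647.6923

647.7 ms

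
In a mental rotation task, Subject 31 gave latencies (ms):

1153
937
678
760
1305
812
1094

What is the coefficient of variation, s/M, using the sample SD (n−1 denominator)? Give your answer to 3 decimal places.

0.238

n = 7, Σ = 6739, M = 962.7143
Σ(x−M)² = 316135.429; s = √(316135.429/6) = 229.5414
CV = 229.5414 / 962.7143 = 0.23843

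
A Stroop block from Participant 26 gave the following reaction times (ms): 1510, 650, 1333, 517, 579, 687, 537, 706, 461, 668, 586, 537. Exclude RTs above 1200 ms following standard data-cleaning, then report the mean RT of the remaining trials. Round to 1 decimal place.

592.8 ms

Excluded: 1333, 1510
Retained (n=10): Σ = 5928
Mean = 5928/10 = 592.8000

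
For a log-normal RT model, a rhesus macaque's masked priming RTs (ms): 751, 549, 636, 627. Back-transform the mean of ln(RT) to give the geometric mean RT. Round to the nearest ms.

ln(RT): 6.6214, 6.3081, 6.4552, 6.4409
Mean ln(RT) = 25.8256/4 = 6.45641
Geometric mean = exp(6.45641) = 636.77 ms

637 ms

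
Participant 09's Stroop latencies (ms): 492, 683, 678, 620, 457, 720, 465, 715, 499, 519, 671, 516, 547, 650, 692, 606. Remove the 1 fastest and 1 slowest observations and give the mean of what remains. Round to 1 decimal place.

596.6 ms

Sorted: 457, 465, 492, 499, 516, 519, 547, 606, 620, 650, 671, 678, 683, 692, 715, 720
Drop lowest 1 (457) and highest 1 (720)
Remaining (n=14): Σ = 8353, mean = 8353/14 = 596.643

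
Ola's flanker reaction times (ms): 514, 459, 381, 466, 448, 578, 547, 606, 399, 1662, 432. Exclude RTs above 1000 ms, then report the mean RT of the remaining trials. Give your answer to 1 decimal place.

483.0 ms

Excluded: 1662
Retained (n=10): Σ = 4830
Mean = 4830/10 = 483.0000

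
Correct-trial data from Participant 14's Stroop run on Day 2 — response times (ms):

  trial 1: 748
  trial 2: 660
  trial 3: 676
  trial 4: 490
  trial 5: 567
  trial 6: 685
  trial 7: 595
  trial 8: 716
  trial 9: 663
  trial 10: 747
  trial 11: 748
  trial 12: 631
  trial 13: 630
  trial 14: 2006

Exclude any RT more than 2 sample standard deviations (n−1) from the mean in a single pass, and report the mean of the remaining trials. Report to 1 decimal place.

658.2 ms

n = 14, ΣRT = 10562, M = 754.429
Σ(x−M)² = 1757479.43; s = √(1757479.43/13) = 367.683
Cutoffs: 754.429 ± 2·367.683 → [19.1, 1489.8]
Outside: 2006 → excluded.
Retained (n=13): Σ = 8556, mean = 8556/13 = 658.154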